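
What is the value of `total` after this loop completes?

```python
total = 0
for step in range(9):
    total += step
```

Sum of 0 to 8 = 36
`total` takes the values: 0 → 1 → 3 → 6 → 10 → 15 → 21 → 28 → 36

Answer: 36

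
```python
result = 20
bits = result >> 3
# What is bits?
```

Trace:
`result = 20` → result = 20
`bits = result >> 3` → bits = 2
So bits = 2

Answer: 2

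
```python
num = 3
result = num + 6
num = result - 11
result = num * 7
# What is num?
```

Trace:
`num = 3` → num = 3
`result = num + 6` → result = 9
`num = result - 11` → num = -2
`result = num * 7` → result = -14
So num = -2

Answer: -2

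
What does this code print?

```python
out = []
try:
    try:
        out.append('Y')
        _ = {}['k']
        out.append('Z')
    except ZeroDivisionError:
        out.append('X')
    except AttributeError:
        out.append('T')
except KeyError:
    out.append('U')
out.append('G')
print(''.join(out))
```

Execution trace: 'Y' (try body) → 'U' (outer except KeyError) → 'G' (after the try/except). Output: YUG

Answer: YUG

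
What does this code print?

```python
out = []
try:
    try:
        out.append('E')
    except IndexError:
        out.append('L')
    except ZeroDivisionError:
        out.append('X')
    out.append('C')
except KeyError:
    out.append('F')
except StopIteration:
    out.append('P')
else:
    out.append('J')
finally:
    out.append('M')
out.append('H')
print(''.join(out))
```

Execution trace: 'E' (inner try body, no exception) → 'C' (try body, no exception) → 'J' (else) → 'M' (finally) → 'H' (after the try/except). Output: ECJMH

Answer: ECJMH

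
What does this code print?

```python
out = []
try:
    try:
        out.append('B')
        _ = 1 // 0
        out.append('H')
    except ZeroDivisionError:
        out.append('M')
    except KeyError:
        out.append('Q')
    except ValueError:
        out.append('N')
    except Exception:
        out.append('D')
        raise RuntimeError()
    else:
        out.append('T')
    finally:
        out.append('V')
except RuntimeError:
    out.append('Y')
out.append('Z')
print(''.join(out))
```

Execution trace: 'B' (inner try body) → 'M' (inner except ZeroDivisionError) → 'V' (inner finally) → 'Z' (after the try/except). Output: BMVZ

Answer: BMVZ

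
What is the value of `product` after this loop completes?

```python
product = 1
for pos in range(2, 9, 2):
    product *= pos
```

Product of even numbers 2 to 8
`product` takes the values: 1 → 2 → 8 → 48 → 384

Answer: 384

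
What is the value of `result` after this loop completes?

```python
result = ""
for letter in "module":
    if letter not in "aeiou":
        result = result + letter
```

Remove vowels from 'module'
`result` takes the values: "" → "m" → "md" → "mdl"

Answer: "mdl"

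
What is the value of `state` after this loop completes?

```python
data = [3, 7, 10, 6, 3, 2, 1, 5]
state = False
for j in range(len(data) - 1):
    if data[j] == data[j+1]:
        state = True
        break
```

Check consecutive duplicates in [3, 7, 10, 6, 3, 2, 1, 5]
`state` takes the values: False

Answer: False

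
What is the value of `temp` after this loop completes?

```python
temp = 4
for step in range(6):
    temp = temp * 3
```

Multiply by 3, 6 times: 4 * 3^6 = 2916
`temp` takes the values: 4 → 12 → 36 → 108 → 324 → 972 → 2916

Answer: 2916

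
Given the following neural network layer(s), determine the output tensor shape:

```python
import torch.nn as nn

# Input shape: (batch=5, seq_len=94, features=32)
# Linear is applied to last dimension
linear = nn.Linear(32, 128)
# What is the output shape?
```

Input: (5, 94, 32) -> Output: (5, 94, 128)

Answer: (5, 94, 128)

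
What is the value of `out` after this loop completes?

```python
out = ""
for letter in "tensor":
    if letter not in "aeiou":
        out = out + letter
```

Remove vowels from 'tensor'
`out` takes the values: "" → "t" → "tn" → "tns" → "tnsr"

Answer: "tnsr"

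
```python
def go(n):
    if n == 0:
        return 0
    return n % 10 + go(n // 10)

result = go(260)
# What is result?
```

Sum of digits of 260: 0 + 6 + 2 = 8

Answer: 8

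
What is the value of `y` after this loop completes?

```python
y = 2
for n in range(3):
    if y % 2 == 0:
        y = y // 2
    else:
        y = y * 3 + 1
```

Collatz-style transformation from 2
`y` takes the values: 2 → 1 → 4 → 2

Answer: 2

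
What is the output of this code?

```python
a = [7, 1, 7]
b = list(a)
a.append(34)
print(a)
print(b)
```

Key concept: list() constructor creates copy.
Step by step:
`a = [7, 1, 7]` → a = [7, 1, 7]
`b = list(a)` → b = [7, 1, 7]
`a.append(34)` → a = [7, 1, 7, 34]
`print(a)` → prints [7, 1, 7, 34]
`print(b)` → prints [7, 1, 7]

Answer:
[7, 1, 7, 34]
[7, 1, 7]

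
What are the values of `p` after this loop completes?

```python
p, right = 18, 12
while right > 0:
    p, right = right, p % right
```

GCD of 18 and 12
`p` takes the values: 18 → 12 → 6

Answer: 6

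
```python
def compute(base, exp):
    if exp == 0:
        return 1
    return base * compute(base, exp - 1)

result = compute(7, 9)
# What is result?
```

compute(7, 9) = 7 * 7 * 7 * 7 * 7 * 7 * 7 * 7 * 7 = 40353607

Answer: 40353607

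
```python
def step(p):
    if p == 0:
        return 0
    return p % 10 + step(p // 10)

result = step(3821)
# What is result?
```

Sum of digits of 3821: 1 + 2 + 8 + 3 = 14

Answer: 14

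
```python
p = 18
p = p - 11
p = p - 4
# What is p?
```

Trace:
`p = 18` → p = 18
`p = p - 11` → p = 7
`p = p - 4` → p = 3
So p = 3

Answer: 3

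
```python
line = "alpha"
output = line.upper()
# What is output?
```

Trace:
`line = "alpha"` → line = 'alpha'
`output = line.upper()` → output = 'ALPHA'
So output = 'ALPHA'

Answer: 'ALPHA'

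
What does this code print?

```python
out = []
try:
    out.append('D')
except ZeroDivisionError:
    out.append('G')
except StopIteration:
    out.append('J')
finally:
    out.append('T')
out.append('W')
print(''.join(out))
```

Execution trace: 'D' (try body, no exception) → 'T' (finally) → 'W' (after the try/except). Output: DTW

Answer: DTW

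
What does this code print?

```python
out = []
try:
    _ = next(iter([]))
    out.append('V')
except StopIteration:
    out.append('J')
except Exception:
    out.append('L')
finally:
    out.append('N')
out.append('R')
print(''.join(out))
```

Execution trace: 'J' (except StopIteration) → 'N' (finally) → 'R' (after the try/except). Output: JNR

Answer: JNR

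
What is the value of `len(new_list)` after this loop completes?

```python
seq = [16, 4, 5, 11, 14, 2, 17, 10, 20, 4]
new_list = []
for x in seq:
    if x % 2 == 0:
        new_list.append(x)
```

Count even numbers in [16, 4, 5, 11, 14, 2, 17, 10, 20, 4]
`new_list` takes the values: [] → [16] → [16, 4] → [16, 4, 14] → [16, 4, 14, 2] → [16, 4, 14, 2, 10] → [16, 4, 14, 2, 10, 20] → [16, 4, 14, 2, 10, 20, 4]
So `len(new_list)` = 7

Answer: 7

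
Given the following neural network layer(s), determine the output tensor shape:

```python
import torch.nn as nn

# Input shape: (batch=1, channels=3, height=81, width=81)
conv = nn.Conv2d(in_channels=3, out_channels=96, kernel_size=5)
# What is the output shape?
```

Input: (1, 3, 81, 81) -> Output: (1, 96, 77, 77)

Answer: (1, 96, 77, 77)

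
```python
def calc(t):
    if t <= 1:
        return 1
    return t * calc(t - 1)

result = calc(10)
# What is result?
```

calc(10) = 10 * 9 * 8 * 7 * 6 * 5 * 4 * 3 * 2 * 1 = 3628800

Answer: 3628800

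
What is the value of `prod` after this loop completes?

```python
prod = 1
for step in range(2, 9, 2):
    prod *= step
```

Product of even numbers 2 to 8
`prod` takes the values: 1 → 2 → 8 → 48 → 384

Answer: 384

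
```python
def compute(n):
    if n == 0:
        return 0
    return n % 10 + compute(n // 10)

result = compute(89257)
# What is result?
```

Sum of digits of 89257: 7 + 5 + 2 + 9 + 8 = 31

Answer: 31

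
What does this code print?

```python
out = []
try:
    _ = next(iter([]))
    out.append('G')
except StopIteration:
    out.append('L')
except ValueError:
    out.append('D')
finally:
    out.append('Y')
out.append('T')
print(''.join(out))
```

Execution trace: 'L' (except StopIteration) → 'Y' (finally) → 'T' (after the try/except). Output: LYT

Answer: LYT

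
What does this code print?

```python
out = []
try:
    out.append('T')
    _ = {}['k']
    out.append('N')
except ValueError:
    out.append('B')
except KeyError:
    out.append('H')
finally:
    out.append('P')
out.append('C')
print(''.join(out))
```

Execution trace: 'T' (try body) → 'H' (except KeyError) → 'P' (finally) → 'C' (after the try/except). Output: THPC

Answer: THPC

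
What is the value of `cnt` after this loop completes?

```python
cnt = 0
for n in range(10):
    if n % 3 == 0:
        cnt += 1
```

Count numbers divisible by 3 in range(10)
`cnt` takes the values: 0 → 1 → 2 → 3 → 4

Answer: 4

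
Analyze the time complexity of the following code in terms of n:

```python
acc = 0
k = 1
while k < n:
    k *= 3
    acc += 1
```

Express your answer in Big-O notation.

Each loop level contributes: log n. Multiplying the contributions gives O(log n).

Answer: O(log n)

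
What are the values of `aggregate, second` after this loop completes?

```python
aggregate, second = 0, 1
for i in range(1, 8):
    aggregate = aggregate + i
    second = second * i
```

Sum and factorial of 1 to 7
`aggregate, second` takes the values: (0, 1) → (1, 1) → (3, 1) → (3, 2) → (6, 2) → (6, 6) → (10, 6) → (10, 24) → (15, 24) → (15, 120) → (21, 120) → (21, 720) → (28, 720) → (28, 5040)

Answer: 28, 5040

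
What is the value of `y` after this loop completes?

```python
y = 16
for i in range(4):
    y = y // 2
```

Halve 4 times: 16 // 2^4 = 1
`y` takes the values: 16 → 8 → 4 → 2 → 1

Answer: 1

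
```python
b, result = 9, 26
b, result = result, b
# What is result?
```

Trace:
`b, result = 9, 26` → b = 9; result = 26
`b, result = result, b` → b = 26; result = 9
So result = 9

Answer: 9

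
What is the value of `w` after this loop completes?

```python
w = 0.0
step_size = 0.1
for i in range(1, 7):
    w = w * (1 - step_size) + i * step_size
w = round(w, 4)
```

Moving average with lr=0.1
`w` takes the values: 0.0 → 0.1 → 0.29 → 0.561 → 0.9049 → 1.31441 → 1.782969 → 1.783

Answer: 1.783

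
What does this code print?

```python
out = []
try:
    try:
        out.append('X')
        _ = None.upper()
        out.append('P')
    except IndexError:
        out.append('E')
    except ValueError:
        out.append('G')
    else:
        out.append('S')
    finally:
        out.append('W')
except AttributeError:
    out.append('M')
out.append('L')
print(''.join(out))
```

Execution trace: 'X' (try body) → 'W' (finally) → 'M' (outer except AttributeError) → 'L' (after the try/except). Output: XWML

Answer: XWML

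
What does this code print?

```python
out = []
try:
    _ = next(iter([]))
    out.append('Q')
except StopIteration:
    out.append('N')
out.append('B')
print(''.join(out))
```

Execution trace: 'N' (except StopIteration) → 'B' (after the try/except). Output: NB

Answer: NB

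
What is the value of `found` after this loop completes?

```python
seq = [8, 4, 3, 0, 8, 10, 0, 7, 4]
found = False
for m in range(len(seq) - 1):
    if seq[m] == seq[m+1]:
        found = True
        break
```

Check consecutive duplicates in [8, 4, 3, 0, 8, 10, 0, 7, 4]
`found` takes the values: False

Answer: False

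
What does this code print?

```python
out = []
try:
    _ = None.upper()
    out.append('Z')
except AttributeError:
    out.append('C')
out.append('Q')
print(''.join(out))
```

Execution trace: 'C' (except AttributeError) → 'Q' (after the try/except). Output: CQ

Answer: CQ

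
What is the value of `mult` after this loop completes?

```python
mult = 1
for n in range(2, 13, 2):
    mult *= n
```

Product of even numbers 2 to 12
`mult` takes the values: 1 → 2 → 8 → 48 → 384 → 3840 → 46080

Answer: 46080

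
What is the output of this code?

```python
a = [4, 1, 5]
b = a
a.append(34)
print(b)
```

Key concept: basic list aliasing.
Step by step:
`a = [4, 1, 5]` → a = [4, 1, 5]
`b = a` → b = [4, 1, 5] (same object as a)
`a.append(34)` → a = [4, 1, 5, 34] (same object as b); b = [4, 1, 5, 34] (same object as a)
`print(b)` → prints [4, 1, 5, 34]

Answer: [4, 1, 5, 34]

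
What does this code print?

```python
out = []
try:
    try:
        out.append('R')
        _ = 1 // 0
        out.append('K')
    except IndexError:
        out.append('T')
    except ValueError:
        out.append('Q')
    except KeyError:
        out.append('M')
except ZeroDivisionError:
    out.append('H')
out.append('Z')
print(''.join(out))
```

Execution trace: 'R' (try body) → 'H' (outer except ZeroDivisionError) → 'Z' (after the try/except). Output: RHZ

Answer: RHZ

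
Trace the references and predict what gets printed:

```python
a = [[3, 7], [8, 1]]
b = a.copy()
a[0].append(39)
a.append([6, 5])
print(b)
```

Key concept: shallow copy with nested lists.
Step by step:
`a = [[3, 7], [8, 1]]` → a = [[3, 7], [8, 1]]
`b = a.copy()` → b = [[3, 7], [8, 1]]
`a[0].append(39)` → a = [[3, 7, 39], [8, 1]]; b = [[3, 7, 39], [8, 1]]
`a.append([6, 5])` → a = [[3, 7, 39], [8, 1], [6, 5]]
`print(b)` → prints [[3, 7, 39], [8, 1]]

Answer: [[3, 7, 39], [8, 1]]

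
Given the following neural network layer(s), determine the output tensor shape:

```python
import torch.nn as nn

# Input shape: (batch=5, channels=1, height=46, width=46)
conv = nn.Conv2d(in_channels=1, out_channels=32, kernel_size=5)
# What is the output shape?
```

Input: (5, 1, 46, 46) -> Output: (5, 32, 42, 42)

Answer: (5, 32, 42, 42)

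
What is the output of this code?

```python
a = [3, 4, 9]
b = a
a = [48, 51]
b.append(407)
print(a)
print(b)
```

Key concept: rebinding vs mutation: a is rebound to a new list, b still points at the original.
Step by step:
`a = [3, 4, 9]` → a = [3, 4, 9]
`b = a` → b = [3, 4, 9] (same object as a)
`a = [48, 51]` → a = [48, 51]
`b.append(407)` → b = [3, 4, 9, 407]
`print(a)` → prints [48, 51]
`print(b)` → prints [3, 4, 9, 407]

Answer:
[48, 51]
[3, 4, 9, 407]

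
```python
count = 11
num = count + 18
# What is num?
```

Trace:
`count = 11` → count = 11
`num = count + 18` → num = 29
So num = 29

Answer: 29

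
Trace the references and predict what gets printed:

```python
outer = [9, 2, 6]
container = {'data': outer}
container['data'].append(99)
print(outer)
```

Key concept: dict holds reference to list.
Step by step:
`outer = [9, 2, 6]` → outer = [9, 2, 6]
`container = {'data': outer}` → container = {'data': [9, 2, 6]}
`container['data'].append(99)` → outer = [9, 2, 6, 99]; container = {'data': [9, 2, 6, 99]}
`print(outer)` → prints [9, 2, 6, 99]

Answer: [9, 2, 6, 99]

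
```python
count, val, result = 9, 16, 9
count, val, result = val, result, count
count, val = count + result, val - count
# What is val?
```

Trace:
`count, val, result = 9, 16, 9` → count = 9; val = 16; result = 9
`count, val, result = val, result, count` → count = 16; val = 9; result = 9
`count, val = count + result, val - count` → count = 25; val = -7
So val = -7

Answer: -7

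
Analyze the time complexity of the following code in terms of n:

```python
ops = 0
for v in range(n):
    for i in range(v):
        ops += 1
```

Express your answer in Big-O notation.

Each loop level contributes: n × n. Multiplying the contributions gives O(n^2).

Answer: O(n^2)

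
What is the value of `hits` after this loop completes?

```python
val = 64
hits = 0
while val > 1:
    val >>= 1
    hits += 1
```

Count right shifts until 1
`hits` takes the values: 0 → 1 → 2 → 3 → 4 → 5 → 6

Answer: 6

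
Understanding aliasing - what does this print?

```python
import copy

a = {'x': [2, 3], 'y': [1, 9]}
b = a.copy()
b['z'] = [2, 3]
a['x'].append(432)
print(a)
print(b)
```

Key concept: shallow copy of dict with mutable values.
Step by step:
`a = {'x': [2, 3], 'y': [1, 9]}` → a = {'x': [2, 3], 'y': [1, 9]}
`b = a.copy()` → b = {'x': [2, 3], 'y': [1, 9]}
`b['z'] = [2, 3]` → b = {'x': [2, 3], 'y': [1, 9], 'z': [2, 3]}
`a['x'].append(432)` → a = {'x': [2, 3, 432], 'y': [1, 9]}; b = {'x': [2, 3, 432], 'y': [1, 9], 'z': [2, 3]}
`print(a)` → prints {'x': [2, 3, 432], 'y': [1, 9]}
`print(b)` → prints {'x': [2, 3, 432], 'y': [1, 9], 'z': [2, 3]}

Answer:
{'x': [2, 3, 432], 'y': [1, 9]}
{'x': [2, 3, 432], 'y': [1, 9], 'z': [2, 3]}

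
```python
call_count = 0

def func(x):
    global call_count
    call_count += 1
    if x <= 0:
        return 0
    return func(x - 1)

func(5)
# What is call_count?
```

Linear recursion stepping by 1: 6 calls from x=5 down to ≤0.

Answer: 6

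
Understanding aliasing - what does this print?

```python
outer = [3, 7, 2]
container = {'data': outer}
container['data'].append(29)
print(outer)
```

Key concept: dict holds reference to list.
Step by step:
`outer = [3, 7, 2]` → outer = [3, 7, 2]
`container = {'data': outer}` → container = {'data': [3, 7, 2]}
`container['data'].append(29)` → outer = [3, 7, 2, 29]; container = {'data': [3, 7, 2, 29]}
`print(outer)` → prints [3, 7, 2, 29]

Answer: [3, 7, 2, 29]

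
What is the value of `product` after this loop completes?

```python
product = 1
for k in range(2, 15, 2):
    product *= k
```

Product of even numbers 2 to 14
`product` takes the values: 1 → 2 → 8 → 48 → 384 → 3840 → 46080 → 645120

Answer: 645120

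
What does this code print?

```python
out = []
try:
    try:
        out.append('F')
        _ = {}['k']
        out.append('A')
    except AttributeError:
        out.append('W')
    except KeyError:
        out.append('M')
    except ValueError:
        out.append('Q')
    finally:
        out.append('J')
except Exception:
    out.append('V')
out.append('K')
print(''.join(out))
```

Execution trace: 'F' (inner try body) → 'M' (inner except KeyError) → 'J' (inner finally) → 'K' (after the try/except). Output: FMJK

Answer: FMJK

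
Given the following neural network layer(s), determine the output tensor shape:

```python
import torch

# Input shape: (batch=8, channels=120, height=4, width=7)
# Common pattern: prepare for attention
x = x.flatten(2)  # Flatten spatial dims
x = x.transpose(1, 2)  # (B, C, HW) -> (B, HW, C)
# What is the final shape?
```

Input: (8, 120, 4, 7) -> after flatten(2): (8, 120, 28) -> Output: (8, 28, 120)

Answer: (8, 28, 120)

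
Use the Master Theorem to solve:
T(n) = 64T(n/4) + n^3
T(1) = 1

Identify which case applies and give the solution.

a=64, b=4, f(n)=n^3. log_4(64) = 3. Since c=3 = 3, Case 2 applies: T(n) = Θ(n^log_b(a) · log n) = O(n^3 log n).

Answer: O(n^3 log n) - Case 2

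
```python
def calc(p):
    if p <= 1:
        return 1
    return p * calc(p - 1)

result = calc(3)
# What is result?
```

calc(3) = 3 * 2 * 1 = 6

Answer: 6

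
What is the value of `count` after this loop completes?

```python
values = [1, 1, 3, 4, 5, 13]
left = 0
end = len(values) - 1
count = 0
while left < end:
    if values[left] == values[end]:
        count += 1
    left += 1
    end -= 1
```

Count matching pairs from ends
`count` takes the values: 0

Answer: 0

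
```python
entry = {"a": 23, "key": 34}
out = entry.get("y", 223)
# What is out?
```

Trace:
`entry = {"a": 23, "key": 34}` → entry = {'a': 23, 'key': 34}
`out = entry.get("y", 223)` → out = 223
So out = 223

Answer: 223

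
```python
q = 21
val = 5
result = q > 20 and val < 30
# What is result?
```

Trace:
`q = 21` → q = 21
`val = 5` → val = 5
`result = q > 20 and val < 30` → result = True
So result = True

Answer: True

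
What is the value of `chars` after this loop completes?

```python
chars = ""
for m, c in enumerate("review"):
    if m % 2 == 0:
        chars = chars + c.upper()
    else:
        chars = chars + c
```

Uppercase even positions in 'review'
`chars` takes the values: "" → "R" → "Re" → "ReV" → "ReVi" → "ReViE" → "ReViEw"

Answer: "ReViEw"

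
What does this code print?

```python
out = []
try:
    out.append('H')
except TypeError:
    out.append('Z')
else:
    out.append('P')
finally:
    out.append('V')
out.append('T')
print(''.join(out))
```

Execution trace: 'H' (try body, no exception) → 'P' (else) → 'V' (finally) → 'T' (after the try/except). Output: HPVT

Answer: HPVT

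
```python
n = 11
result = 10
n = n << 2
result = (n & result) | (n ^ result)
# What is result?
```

Trace:
`n = 11` → n = 11
`result = 10` → result = 10
`n = n << 2` → n = 44
`result = (n & result) | (n ^ result)` → result = 46
So result = 46

Answer: 46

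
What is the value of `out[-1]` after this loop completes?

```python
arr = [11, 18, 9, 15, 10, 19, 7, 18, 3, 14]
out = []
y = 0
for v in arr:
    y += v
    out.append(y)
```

Cumulative sum ends at 124
`out` takes the values: [] → [11] → [11, 29] → [11, 29, 38] → [11, 29, 38, 53] → [11, 29, 38, 53, 63] → [11, 29, 38, 53, 63, 82] → [11, 29, 38, 53, 63, 82, 89] → [11, 29, 38, 53, 63, 82, 89, 107] → [11, 29, 38, 53, 63, 82, 89, 107, 110] → [11, 29, 38, 53, 63, 82, 89, 107, 110, 124]
So `out[-1]` = 124

Answer: 124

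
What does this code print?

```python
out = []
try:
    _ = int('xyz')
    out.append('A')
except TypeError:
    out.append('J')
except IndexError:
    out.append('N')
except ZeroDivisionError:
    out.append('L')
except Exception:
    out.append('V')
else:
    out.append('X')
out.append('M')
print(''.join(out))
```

Execution trace: 'V' (except Exception) → 'M' (after the try/except). Output: VM

Answer: VM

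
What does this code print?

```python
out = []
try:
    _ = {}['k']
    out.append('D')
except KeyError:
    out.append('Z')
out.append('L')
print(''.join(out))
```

Execution trace: 'Z' (except KeyError) → 'L' (after the try/except). Output: ZL

Answer: ZL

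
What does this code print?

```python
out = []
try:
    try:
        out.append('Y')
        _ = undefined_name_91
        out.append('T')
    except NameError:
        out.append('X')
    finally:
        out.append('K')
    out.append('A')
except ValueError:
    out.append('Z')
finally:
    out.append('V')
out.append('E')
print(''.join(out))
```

Execution trace: 'Y' (inner try body) → 'X' (inner except NameError) → 'K' (inner finally) → 'A' (try body, no exception) → 'V' (finally) → 'E' (after the try/except). Output: YXKAVE

Answer: YXKAVE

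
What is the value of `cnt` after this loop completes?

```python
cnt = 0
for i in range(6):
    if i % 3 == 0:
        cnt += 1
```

Count numbers divisible by 3 in range(6)
`cnt` takes the values: 0 → 1 → 2

Answer: 2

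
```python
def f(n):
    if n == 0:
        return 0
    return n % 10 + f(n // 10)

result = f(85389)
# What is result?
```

Sum of digits of 85389: 9 + 8 + 3 + 5 + 8 = 33

Answer: 33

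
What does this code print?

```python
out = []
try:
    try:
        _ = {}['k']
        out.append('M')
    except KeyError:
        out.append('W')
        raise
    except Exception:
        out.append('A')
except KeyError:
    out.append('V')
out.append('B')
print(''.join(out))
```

Execution trace: 'W' (inner except KeyError) → 'V' (outer except KeyError) → 'B' (after the try/except). Output: WVB

Answer: WVB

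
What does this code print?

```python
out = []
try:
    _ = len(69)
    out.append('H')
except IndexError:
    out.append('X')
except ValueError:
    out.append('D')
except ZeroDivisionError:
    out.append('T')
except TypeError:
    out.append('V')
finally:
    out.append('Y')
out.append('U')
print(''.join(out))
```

Execution trace: 'V' (except TypeError) → 'Y' (finally) → 'U' (after the try/except). Output: VYU

Answer: VYU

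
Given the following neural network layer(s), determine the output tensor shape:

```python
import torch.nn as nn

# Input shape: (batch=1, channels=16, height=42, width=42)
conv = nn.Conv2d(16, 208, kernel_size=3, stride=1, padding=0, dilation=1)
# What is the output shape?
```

Input: (1, 16, 42, 42) -> Output: (1, 208, 40, 40)

Answer: (1, 208, 40, 40)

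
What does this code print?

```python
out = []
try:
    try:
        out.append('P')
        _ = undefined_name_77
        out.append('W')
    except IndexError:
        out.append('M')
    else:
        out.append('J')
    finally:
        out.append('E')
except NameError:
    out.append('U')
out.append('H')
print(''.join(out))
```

Execution trace: 'P' (try body) → 'E' (finally) → 'U' (outer except NameError) → 'H' (after the try/except). Output: PEUH

Answer: PEUH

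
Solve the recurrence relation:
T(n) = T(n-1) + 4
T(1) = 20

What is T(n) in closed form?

Unrolling: T(n) = T(1) + 4·(n-1) = 20 + 4(n-1) = 4n + 16.

Answer: T(n) = 4n + 16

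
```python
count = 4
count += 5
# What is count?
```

Trace:
`count = 4` → count = 4
`count += 5` → count = 9
So count = 9

Answer: 9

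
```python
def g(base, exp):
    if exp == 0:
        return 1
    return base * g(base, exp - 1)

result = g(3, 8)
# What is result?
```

g(3, 8) = 3 * 3 * 3 * 3 * 3 * 3 * 3 * 3 = 6561

Answer: 6561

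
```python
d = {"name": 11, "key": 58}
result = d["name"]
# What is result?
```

Trace:
`d = {"name": 11, "key": 58}` → d = {'name': 11, 'key': 58}
`result = d["name"]` → result = 11
So result = 11

Answer: 11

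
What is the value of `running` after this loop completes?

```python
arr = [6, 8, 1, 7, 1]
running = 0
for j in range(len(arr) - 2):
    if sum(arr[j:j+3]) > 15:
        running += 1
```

Count windows with sum > 15
`running` takes the values: 0 → 1

Answer: 1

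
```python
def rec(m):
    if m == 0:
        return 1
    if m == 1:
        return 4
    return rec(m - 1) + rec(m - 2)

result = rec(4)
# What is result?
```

Build up from base cases: rec(0)=1, rec(1)=4, rec(2)=5, rec(3)=9, rec(4)=14

Answer: 14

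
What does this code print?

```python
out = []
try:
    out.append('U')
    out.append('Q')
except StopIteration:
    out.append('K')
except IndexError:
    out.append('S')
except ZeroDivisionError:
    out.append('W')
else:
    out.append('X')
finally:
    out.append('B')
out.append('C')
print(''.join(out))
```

Execution trace: 'U' (try body) → 'Q' (try body, no exception) → 'X' (else) → 'B' (finally) → 'C' (after the try/except). Output: UQXBC

Answer: UQXBC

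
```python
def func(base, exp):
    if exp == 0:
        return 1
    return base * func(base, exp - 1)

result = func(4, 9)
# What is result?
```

func(4, 9) = 4 * 4 * 4 * 4 * 4 * 4 * 4 * 4 * 4 = 262144

Answer: 262144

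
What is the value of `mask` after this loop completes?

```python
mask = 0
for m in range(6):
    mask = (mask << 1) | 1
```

Build 6 consecutive 1-bits: 0b111111
`mask` takes the values: 0 → 1 → 3 → 7 → 15 → 31 → 63

Answer: 63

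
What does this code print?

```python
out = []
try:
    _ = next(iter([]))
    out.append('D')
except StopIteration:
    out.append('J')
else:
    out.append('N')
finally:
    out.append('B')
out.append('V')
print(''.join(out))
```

Execution trace: 'J' (except StopIteration) → 'B' (finally) → 'V' (after the try/except). Output: JBV

Answer: JBV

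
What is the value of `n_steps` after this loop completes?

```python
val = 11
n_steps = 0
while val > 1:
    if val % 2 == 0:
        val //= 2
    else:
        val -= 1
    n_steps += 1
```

Steps to reduce 11 to 1
`n_steps` takes the values: 0 → 1 → 2 → 3 → 4 → 5

Answer: 5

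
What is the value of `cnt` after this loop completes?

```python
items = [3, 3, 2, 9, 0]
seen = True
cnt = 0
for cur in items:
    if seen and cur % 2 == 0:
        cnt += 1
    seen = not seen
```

Count even values at even positions
`cnt` takes the values: 0 → 1 → 2

Answer: 2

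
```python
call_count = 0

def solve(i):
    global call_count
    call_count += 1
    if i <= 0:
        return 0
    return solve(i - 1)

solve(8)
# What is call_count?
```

Linear recursion stepping by 1: 9 calls from i=8 down to ≤0.

Answer: 9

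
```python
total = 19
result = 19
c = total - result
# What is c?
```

Trace:
`total = 19` → total = 19
`result = 19` → result = 19
`c = total - result` → c = 0
So c = 0

Answer: 0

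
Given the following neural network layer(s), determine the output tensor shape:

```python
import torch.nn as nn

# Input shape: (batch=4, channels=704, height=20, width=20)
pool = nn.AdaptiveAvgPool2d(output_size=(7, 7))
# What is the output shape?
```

Input: (4, 704, 20, 20) -> Output: (4, 704, 7, 7)

Answer: (4, 704, 7, 7)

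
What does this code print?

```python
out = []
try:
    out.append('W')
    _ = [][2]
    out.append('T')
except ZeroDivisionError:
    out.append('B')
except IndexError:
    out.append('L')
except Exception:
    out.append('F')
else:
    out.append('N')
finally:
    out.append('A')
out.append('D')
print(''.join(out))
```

Execution trace: 'W' (try body) → 'L' (except IndexError) → 'A' (finally) → 'D' (after the try/except). Output: WLAD

Answer: WLAD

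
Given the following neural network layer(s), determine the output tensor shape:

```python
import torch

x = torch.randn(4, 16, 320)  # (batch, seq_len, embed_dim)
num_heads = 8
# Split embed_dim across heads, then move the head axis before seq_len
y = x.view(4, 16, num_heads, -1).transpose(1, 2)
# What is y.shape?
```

Input: (4, 16, 320) -> head_dim = 320 // 8 = 40; after view: (4, 16, 8, 40) -> after transpose(1, 2): (4, 8, 16, 40) -> Output: (4, 8, 16, 40)

Answer: (4, 8, 16, 40)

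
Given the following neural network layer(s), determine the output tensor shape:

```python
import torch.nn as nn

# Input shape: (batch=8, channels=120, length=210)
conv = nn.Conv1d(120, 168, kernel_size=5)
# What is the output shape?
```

Input: (8, 120, 210) -> Output: (8, 168, 206)

Answer: (8, 168, 206)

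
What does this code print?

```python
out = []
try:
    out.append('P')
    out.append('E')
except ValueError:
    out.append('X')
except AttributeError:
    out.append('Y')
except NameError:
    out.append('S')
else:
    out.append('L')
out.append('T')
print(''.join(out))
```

Execution trace: 'P' (try body) → 'E' (try body, no exception) → 'L' (else) → 'T' (after the try/except). Output: PELT

Answer: PELT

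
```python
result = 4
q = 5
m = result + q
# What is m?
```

Trace:
`result = 4` → result = 4
`q = 5` → q = 5
`m = result + q` → m = 9
So m = 9

Answer: 9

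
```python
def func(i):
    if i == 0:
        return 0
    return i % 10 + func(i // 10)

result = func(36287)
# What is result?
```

Sum of digits of 36287: 7 + 8 + 2 + 6 + 3 = 26

Answer: 26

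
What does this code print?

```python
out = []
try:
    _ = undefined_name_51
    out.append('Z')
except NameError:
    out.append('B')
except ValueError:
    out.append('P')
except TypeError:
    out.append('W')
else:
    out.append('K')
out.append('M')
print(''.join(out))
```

Execution trace: 'B' (except NameError) → 'M' (after the try/except). Output: BM

Answer: BM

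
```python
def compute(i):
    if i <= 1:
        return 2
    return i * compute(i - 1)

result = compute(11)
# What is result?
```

compute(11) = 11 * 10 * 9 * 8 * 7 * 6 * 5 * 4 * 3 * 2 * 2 = 79833600

Answer: 79833600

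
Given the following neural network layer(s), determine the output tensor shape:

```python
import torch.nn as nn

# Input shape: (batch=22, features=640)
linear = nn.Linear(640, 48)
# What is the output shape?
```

Input: (22, 640) -> Output: (22, 48)

Answer: (22, 48)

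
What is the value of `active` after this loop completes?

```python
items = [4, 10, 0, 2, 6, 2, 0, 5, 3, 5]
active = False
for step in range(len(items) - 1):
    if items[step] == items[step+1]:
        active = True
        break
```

Check consecutive duplicates in [4, 10, 0, 2, 6, 2, 0, 5, 3, 5]
`active` takes the values: False

Answer: False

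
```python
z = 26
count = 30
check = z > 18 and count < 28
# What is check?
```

Trace:
`z = 26` → z = 26
`count = 30` → count = 30
`check = z > 18 and count < 28` → check = False
So check = False

Answer: False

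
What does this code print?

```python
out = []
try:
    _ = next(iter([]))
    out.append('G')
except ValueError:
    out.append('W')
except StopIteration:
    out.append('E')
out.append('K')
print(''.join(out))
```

Execution trace: 'E' (except StopIteration) → 'K' (after the try/except). Output: EK

Answer: EK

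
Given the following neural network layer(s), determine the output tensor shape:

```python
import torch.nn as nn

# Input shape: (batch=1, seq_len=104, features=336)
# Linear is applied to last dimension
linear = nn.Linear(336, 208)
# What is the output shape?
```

Input: (1, 104, 336) -> Output: (1, 104, 208)

Answer: (1, 104, 208)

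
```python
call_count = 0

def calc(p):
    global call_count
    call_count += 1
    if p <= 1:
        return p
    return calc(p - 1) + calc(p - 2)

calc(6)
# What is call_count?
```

Calls(p) = 1 + Calls(p-1) + Calls(p-2); Calls(0)=Calls(1)=1. For p=6 this gives 25.

Answer: 25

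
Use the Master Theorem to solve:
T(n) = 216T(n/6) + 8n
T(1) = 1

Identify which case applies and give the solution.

a=216, b=6, f(n)=8n. log_6(216) = 3. Since c=1 < 3, Case 1 applies: T(n) = Θ(n^log_b(a)) = O(n^3).

Answer: O(n^3) - Case 1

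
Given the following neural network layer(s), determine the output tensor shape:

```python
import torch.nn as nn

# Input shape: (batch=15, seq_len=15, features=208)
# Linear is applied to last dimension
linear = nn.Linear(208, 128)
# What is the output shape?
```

Input: (15, 15, 208) -> Output: (15, 15, 128)

Answer: (15, 15, 128)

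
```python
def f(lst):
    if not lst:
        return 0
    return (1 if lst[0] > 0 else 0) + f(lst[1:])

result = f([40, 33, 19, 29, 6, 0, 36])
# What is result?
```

Count of positive elements in [40, 33, 19, 29, 6, 0, 36] = 6

Answer: 6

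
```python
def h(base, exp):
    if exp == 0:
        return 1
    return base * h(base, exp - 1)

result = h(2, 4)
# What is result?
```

h(2, 4) = 2 * 2 * 2 * 2 = 16

Answer: 16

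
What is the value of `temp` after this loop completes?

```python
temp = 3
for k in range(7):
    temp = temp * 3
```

Multiply by 3, 7 times: 3 * 3^7 = 6561
`temp` takes the values: 3 → 9 → 27 → 81 → 243 → 729 → 2187 → 6561

Answer: 6561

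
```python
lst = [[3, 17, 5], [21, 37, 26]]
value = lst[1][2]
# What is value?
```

Trace:
`lst = [[3, 17, 5], [21, 37, 26]]` → lst = [[3, 17, 5], [21, 37, 26]]
`value = lst[1][2]` → value = 26
So value = 26

Answer: 26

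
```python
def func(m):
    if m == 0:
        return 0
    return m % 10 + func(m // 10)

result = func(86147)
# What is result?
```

Sum of digits of 86147: 7 + 4 + 1 + 6 + 8 = 26

Answer: 26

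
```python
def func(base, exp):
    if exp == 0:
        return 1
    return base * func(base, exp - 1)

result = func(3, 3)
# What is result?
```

func(3, 3) = 3 * 3 * 3 = 27

Answer: 27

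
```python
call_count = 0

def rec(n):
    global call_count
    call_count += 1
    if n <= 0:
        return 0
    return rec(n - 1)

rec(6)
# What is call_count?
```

Linear recursion stepping by 1: 7 calls from n=6 down to ≤0.

Answer: 7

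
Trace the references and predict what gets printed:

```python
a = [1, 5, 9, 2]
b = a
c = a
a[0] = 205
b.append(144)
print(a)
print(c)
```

Key concept: multiple aliases.
Step by step:
`a = [1, 5, 9, 2]` → a = [1, 5, 9, 2]
`b = a` → b = [1, 5, 9, 2] (same object as a)
`c = a` → c = [1, 5, 9, 2] (same object as a, b)
`a[0] = 205` → a = [205, 5, 9, 2] (same object as b, c); b = [205, 5, 9, 2] (same object as a, c); c = [205, 5, 9, 2] (same object as a, b)
`b.append(144)` → a = [205, 5, 9, 2, 144] (same object as b, c); b = [205, 5, 9, 2, 144] (same object as a, c); c = [205, 5, 9, 2, 144] (same object as a, b)
`print(a)` → prints [205, 5, 9, 2, 144]
`print(c)` → prints [205, 5, 9, 2, 144]

Answer:
[205, 5, 9, 2, 144]
[205, 5, 9, 2, 144]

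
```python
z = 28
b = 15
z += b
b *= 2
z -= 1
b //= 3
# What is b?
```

Trace:
`z = 28` → z = 28
`b = 15` → b = 15
`z += b` → z = 43
`b *= 2` → b = 30
`z -= 1` → z = 42
`b //= 3` → b = 10
So b = 10

Answer: 10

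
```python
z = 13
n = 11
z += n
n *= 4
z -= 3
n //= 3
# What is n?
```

Trace:
`z = 13` → z = 13
`n = 11` → n = 11
`z += n` → z = 24
`n *= 4` → n = 44
`z -= 3` → z = 21
`n //= 3` → n = 14
So n = 14

Answer: 14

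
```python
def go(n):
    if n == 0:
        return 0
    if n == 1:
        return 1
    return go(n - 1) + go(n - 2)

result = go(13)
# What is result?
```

Build up from base cases: go(0)=0, go(1)=1, go(2)=1, go(3)=2, go(4)=3, go(5)=5, go(6)=8, ..., go(13)=233

Answer: 233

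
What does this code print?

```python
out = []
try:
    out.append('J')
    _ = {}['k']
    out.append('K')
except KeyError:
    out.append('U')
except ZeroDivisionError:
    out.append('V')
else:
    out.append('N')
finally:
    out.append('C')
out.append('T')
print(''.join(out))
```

Execution trace: 'J' (try body) → 'U' (except KeyError) → 'C' (finally) → 'T' (after the try/except). Output: JUCT

Answer: JUCT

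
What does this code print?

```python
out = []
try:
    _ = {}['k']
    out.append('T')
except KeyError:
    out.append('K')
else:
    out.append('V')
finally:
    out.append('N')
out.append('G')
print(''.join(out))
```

Execution trace: 'K' (except KeyError) → 'N' (finally) → 'G' (after the try/except). Output: KNG

Answer: KNG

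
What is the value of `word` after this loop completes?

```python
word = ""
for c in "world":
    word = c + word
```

Reverse 'world'
`word` takes the values: "" → "w" → "ow" → "row" → "lrow" → "dlrow"

Answer: "dlrow"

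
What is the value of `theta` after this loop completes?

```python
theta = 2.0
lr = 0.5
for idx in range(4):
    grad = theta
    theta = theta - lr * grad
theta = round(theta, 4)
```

Gradient descent: w = 2.0 * (1 - 0.5)^4
`theta` takes the values: 2.0 → 1.0 → 0.5 → 0.25 → 0.125

Answer: 0.125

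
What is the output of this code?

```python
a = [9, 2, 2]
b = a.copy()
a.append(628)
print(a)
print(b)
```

Key concept: list.copy() creates independent copy.
Step by step:
`a = [9, 2, 2]` → a = [9, 2, 2]
`b = a.copy()` → b = [9, 2, 2]
`a.append(628)` → a = [9, 2, 2, 628]
`print(a)` → prints [9, 2, 2, 628]
`print(b)` → prints [9, 2, 2]

Answer:
[9, 2, 2, 628]
[9, 2, 2]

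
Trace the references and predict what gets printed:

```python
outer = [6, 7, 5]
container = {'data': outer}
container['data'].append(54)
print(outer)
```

Key concept: dict holds reference to list.
Step by step:
`outer = [6, 7, 5]` → outer = [6, 7, 5]
`container = {'data': outer}` → container = {'data': [6, 7, 5]}
`container['data'].append(54)` → outer = [6, 7, 5, 54]; container = {'data': [6, 7, 5, 54]}
`print(outer)` → prints [6, 7, 5, 54]

Answer: [6, 7, 5, 54]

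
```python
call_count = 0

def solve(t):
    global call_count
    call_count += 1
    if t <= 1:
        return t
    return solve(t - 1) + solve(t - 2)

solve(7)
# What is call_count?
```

Calls(t) = 1 + Calls(t-1) + Calls(t-2); Calls(0)=Calls(1)=1. For t=7 this gives 41.

Answer: 41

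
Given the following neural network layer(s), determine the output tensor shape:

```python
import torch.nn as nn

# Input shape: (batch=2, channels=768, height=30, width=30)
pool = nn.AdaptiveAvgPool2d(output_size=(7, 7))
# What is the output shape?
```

Input: (2, 768, 30, 30) -> Output: (2, 768, 7, 7)

Answer: (2, 768, 7, 7)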